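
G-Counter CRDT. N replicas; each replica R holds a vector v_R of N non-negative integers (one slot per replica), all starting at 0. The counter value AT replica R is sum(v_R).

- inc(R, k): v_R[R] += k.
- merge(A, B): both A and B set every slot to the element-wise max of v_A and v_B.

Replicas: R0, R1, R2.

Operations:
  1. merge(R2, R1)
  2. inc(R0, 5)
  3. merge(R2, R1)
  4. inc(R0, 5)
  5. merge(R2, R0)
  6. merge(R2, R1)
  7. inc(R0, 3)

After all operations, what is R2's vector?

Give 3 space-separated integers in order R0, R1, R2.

Answer: 10 0 0

Derivation:
Op 1: merge R2<->R1 -> R2=(0,0,0) R1=(0,0,0)
Op 2: inc R0 by 5 -> R0=(5,0,0) value=5
Op 3: merge R2<->R1 -> R2=(0,0,0) R1=(0,0,0)
Op 4: inc R0 by 5 -> R0=(10,0,0) value=10
Op 5: merge R2<->R0 -> R2=(10,0,0) R0=(10,0,0)
Op 6: merge R2<->R1 -> R2=(10,0,0) R1=(10,0,0)
Op 7: inc R0 by 3 -> R0=(13,0,0) value=13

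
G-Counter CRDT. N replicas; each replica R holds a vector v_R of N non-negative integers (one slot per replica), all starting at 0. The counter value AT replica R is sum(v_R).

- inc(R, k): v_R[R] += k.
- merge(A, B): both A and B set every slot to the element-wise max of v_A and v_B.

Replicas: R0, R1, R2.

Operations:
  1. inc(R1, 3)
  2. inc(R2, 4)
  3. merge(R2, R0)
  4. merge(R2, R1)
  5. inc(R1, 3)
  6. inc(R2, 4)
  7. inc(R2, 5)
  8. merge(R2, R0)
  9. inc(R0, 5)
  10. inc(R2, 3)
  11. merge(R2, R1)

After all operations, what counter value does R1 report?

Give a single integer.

Op 1: inc R1 by 3 -> R1=(0,3,0) value=3
Op 2: inc R2 by 4 -> R2=(0,0,4) value=4
Op 3: merge R2<->R0 -> R2=(0,0,4) R0=(0,0,4)
Op 4: merge R2<->R1 -> R2=(0,3,4) R1=(0,3,4)
Op 5: inc R1 by 3 -> R1=(0,6,4) value=10
Op 6: inc R2 by 4 -> R2=(0,3,8) value=11
Op 7: inc R2 by 5 -> R2=(0,3,13) value=16
Op 8: merge R2<->R0 -> R2=(0,3,13) R0=(0,3,13)
Op 9: inc R0 by 5 -> R0=(5,3,13) value=21
Op 10: inc R2 by 3 -> R2=(0,3,16) value=19
Op 11: merge R2<->R1 -> R2=(0,6,16) R1=(0,6,16)

Answer: 22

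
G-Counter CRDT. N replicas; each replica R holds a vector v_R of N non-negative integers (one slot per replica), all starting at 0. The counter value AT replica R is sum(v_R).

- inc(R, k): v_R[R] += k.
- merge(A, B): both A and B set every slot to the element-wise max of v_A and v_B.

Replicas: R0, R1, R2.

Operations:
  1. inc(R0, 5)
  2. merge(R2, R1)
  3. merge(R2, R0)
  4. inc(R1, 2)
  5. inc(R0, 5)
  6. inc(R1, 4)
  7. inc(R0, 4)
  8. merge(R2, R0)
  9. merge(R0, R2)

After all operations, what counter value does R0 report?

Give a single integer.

Op 1: inc R0 by 5 -> R0=(5,0,0) value=5
Op 2: merge R2<->R1 -> R2=(0,0,0) R1=(0,0,0)
Op 3: merge R2<->R0 -> R2=(5,0,0) R0=(5,0,0)
Op 4: inc R1 by 2 -> R1=(0,2,0) value=2
Op 5: inc R0 by 5 -> R0=(10,0,0) value=10
Op 6: inc R1 by 4 -> R1=(0,6,0) value=6
Op 7: inc R0 by 4 -> R0=(14,0,0) value=14
Op 8: merge R2<->R0 -> R2=(14,0,0) R0=(14,0,0)
Op 9: merge R0<->R2 -> R0=(14,0,0) R2=(14,0,0)

Answer: 14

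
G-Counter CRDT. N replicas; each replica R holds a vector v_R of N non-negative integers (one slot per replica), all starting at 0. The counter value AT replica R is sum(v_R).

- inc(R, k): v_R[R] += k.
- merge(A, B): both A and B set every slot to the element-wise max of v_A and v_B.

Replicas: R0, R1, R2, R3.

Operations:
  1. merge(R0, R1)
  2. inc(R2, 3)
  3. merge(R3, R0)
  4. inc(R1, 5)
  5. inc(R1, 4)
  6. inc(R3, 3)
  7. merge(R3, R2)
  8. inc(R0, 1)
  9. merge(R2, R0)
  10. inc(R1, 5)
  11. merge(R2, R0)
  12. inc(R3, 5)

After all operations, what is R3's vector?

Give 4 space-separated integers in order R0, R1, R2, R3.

Answer: 0 0 3 8

Derivation:
Op 1: merge R0<->R1 -> R0=(0,0,0,0) R1=(0,0,0,0)
Op 2: inc R2 by 3 -> R2=(0,0,3,0) value=3
Op 3: merge R3<->R0 -> R3=(0,0,0,0) R0=(0,0,0,0)
Op 4: inc R1 by 5 -> R1=(0,5,0,0) value=5
Op 5: inc R1 by 4 -> R1=(0,9,0,0) value=9
Op 6: inc R3 by 3 -> R3=(0,0,0,3) value=3
Op 7: merge R3<->R2 -> R3=(0,0,3,3) R2=(0,0,3,3)
Op 8: inc R0 by 1 -> R0=(1,0,0,0) value=1
Op 9: merge R2<->R0 -> R2=(1,0,3,3) R0=(1,0,3,3)
Op 10: inc R1 by 5 -> R1=(0,14,0,0) value=14
Op 11: merge R2<->R0 -> R2=(1,0,3,3) R0=(1,0,3,3)
Op 12: inc R3 by 5 -> R3=(0,0,3,8) value=11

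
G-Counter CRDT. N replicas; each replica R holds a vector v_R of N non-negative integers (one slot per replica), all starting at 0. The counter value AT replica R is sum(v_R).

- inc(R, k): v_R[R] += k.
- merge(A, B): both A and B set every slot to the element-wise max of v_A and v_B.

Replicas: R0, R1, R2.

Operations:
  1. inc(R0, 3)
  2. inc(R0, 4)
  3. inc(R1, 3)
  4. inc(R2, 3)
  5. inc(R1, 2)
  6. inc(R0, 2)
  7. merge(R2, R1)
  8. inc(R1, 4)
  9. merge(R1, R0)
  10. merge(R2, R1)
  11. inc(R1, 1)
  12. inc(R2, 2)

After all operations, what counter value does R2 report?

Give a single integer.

Answer: 23

Derivation:
Op 1: inc R0 by 3 -> R0=(3,0,0) value=3
Op 2: inc R0 by 4 -> R0=(7,0,0) value=7
Op 3: inc R1 by 3 -> R1=(0,3,0) value=3
Op 4: inc R2 by 3 -> R2=(0,0,3) value=3
Op 5: inc R1 by 2 -> R1=(0,5,0) value=5
Op 6: inc R0 by 2 -> R0=(9,0,0) value=9
Op 7: merge R2<->R1 -> R2=(0,5,3) R1=(0,5,3)
Op 8: inc R1 by 4 -> R1=(0,9,3) value=12
Op 9: merge R1<->R0 -> R1=(9,9,3) R0=(9,9,3)
Op 10: merge R2<->R1 -> R2=(9,9,3) R1=(9,9,3)
Op 11: inc R1 by 1 -> R1=(9,10,3) value=22
Op 12: inc R2 by 2 -> R2=(9,9,5) value=23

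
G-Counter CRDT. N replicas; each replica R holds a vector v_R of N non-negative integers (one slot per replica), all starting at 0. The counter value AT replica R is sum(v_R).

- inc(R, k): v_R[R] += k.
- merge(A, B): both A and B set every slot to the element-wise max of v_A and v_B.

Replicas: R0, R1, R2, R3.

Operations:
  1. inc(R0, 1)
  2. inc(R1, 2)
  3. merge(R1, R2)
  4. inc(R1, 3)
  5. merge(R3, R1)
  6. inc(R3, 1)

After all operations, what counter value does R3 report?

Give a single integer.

Answer: 6

Derivation:
Op 1: inc R0 by 1 -> R0=(1,0,0,0) value=1
Op 2: inc R1 by 2 -> R1=(0,2,0,0) value=2
Op 3: merge R1<->R2 -> R1=(0,2,0,0) R2=(0,2,0,0)
Op 4: inc R1 by 3 -> R1=(0,5,0,0) value=5
Op 5: merge R3<->R1 -> R3=(0,5,0,0) R1=(0,5,0,0)
Op 6: inc R3 by 1 -> R3=(0,5,0,1) value=6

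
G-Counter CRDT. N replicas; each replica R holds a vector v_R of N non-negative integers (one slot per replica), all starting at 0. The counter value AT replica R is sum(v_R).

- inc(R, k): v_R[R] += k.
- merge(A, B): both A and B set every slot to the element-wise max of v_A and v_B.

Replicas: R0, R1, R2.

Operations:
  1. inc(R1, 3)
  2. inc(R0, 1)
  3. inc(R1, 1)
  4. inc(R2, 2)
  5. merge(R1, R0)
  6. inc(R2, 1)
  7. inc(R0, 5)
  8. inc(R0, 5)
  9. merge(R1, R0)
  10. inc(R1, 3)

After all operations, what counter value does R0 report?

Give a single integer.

Op 1: inc R1 by 3 -> R1=(0,3,0) value=3
Op 2: inc R0 by 1 -> R0=(1,0,0) value=1
Op 3: inc R1 by 1 -> R1=(0,4,0) value=4
Op 4: inc R2 by 2 -> R2=(0,0,2) value=2
Op 5: merge R1<->R0 -> R1=(1,4,0) R0=(1,4,0)
Op 6: inc R2 by 1 -> R2=(0,0,3) value=3
Op 7: inc R0 by 5 -> R0=(6,4,0) value=10
Op 8: inc R0 by 5 -> R0=(11,4,0) value=15
Op 9: merge R1<->R0 -> R1=(11,4,0) R0=(11,4,0)
Op 10: inc R1 by 3 -> R1=(11,7,0) value=18

Answer: 15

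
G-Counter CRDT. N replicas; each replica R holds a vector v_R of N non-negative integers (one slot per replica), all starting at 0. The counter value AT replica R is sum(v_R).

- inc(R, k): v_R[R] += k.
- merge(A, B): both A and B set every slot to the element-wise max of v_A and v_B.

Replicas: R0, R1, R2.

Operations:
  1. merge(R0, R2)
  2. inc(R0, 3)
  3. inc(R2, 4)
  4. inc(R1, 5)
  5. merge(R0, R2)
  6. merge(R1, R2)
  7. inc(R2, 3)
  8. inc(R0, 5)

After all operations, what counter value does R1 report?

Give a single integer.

Op 1: merge R0<->R2 -> R0=(0,0,0) R2=(0,0,0)
Op 2: inc R0 by 3 -> R0=(3,0,0) value=3
Op 3: inc R2 by 4 -> R2=(0,0,4) value=4
Op 4: inc R1 by 5 -> R1=(0,5,0) value=5
Op 5: merge R0<->R2 -> R0=(3,0,4) R2=(3,0,4)
Op 6: merge R1<->R2 -> R1=(3,5,4) R2=(3,5,4)
Op 7: inc R2 by 3 -> R2=(3,5,7) value=15
Op 8: inc R0 by 5 -> R0=(8,0,4) value=12

Answer: 12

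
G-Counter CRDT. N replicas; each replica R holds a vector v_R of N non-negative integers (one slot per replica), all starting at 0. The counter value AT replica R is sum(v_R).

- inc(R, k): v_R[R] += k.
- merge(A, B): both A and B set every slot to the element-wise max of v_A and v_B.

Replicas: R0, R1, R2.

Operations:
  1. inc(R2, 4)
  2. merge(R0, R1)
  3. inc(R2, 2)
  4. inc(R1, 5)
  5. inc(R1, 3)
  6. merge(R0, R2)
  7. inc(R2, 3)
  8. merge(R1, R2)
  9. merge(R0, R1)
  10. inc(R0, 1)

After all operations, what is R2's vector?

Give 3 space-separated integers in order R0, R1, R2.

Answer: 0 8 9

Derivation:
Op 1: inc R2 by 4 -> R2=(0,0,4) value=4
Op 2: merge R0<->R1 -> R0=(0,0,0) R1=(0,0,0)
Op 3: inc R2 by 2 -> R2=(0,0,6) value=6
Op 4: inc R1 by 5 -> R1=(0,5,0) value=5
Op 5: inc R1 by 3 -> R1=(0,8,0) value=8
Op 6: merge R0<->R2 -> R0=(0,0,6) R2=(0,0,6)
Op 7: inc R2 by 3 -> R2=(0,0,9) value=9
Op 8: merge R1<->R2 -> R1=(0,8,9) R2=(0,8,9)
Op 9: merge R0<->R1 -> R0=(0,8,9) R1=(0,8,9)
Op 10: inc R0 by 1 -> R0=(1,8,9) value=18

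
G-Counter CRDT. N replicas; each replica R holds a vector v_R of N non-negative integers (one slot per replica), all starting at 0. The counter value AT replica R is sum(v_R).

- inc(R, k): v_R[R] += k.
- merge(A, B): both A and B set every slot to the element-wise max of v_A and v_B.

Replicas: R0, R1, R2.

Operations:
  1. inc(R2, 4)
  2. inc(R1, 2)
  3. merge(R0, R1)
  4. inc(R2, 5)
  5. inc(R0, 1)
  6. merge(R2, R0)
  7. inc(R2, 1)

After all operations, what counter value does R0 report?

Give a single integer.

Answer: 12

Derivation:
Op 1: inc R2 by 4 -> R2=(0,0,4) value=4
Op 2: inc R1 by 2 -> R1=(0,2,0) value=2
Op 3: merge R0<->R1 -> R0=(0,2,0) R1=(0,2,0)
Op 4: inc R2 by 5 -> R2=(0,0,9) value=9
Op 5: inc R0 by 1 -> R0=(1,2,0) value=3
Op 6: merge R2<->R0 -> R2=(1,2,9) R0=(1,2,9)
Op 7: inc R2 by 1 -> R2=(1,2,10) value=13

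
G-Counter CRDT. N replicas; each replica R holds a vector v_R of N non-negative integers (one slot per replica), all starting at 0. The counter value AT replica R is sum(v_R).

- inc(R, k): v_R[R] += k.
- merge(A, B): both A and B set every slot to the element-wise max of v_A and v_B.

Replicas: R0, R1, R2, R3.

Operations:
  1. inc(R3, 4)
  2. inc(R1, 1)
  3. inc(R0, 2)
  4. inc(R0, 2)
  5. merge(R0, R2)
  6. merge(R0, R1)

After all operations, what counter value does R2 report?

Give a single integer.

Op 1: inc R3 by 4 -> R3=(0,0,0,4) value=4
Op 2: inc R1 by 1 -> R1=(0,1,0,0) value=1
Op 3: inc R0 by 2 -> R0=(2,0,0,0) value=2
Op 4: inc R0 by 2 -> R0=(4,0,0,0) value=4
Op 5: merge R0<->R2 -> R0=(4,0,0,0) R2=(4,0,0,0)
Op 6: merge R0<->R1 -> R0=(4,1,0,0) R1=(4,1,0,0)

Answer: 4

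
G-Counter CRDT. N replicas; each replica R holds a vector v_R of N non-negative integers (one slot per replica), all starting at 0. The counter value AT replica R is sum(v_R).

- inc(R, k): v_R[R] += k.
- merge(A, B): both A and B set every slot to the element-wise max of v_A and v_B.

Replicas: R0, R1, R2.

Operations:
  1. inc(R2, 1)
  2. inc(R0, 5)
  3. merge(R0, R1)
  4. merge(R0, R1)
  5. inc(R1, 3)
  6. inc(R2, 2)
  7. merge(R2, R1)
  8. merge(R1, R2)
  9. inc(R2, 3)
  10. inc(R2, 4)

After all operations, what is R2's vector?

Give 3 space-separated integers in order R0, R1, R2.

Op 1: inc R2 by 1 -> R2=(0,0,1) value=1
Op 2: inc R0 by 5 -> R0=(5,0,0) value=5
Op 3: merge R0<->R1 -> R0=(5,0,0) R1=(5,0,0)
Op 4: merge R0<->R1 -> R0=(5,0,0) R1=(5,0,0)
Op 5: inc R1 by 3 -> R1=(5,3,0) value=8
Op 6: inc R2 by 2 -> R2=(0,0,3) value=3
Op 7: merge R2<->R1 -> R2=(5,3,3) R1=(5,3,3)
Op 8: merge R1<->R2 -> R1=(5,3,3) R2=(5,3,3)
Op 9: inc R2 by 3 -> R2=(5,3,6) value=14
Op 10: inc R2 by 4 -> R2=(5,3,10) value=18

Answer: 5 3 10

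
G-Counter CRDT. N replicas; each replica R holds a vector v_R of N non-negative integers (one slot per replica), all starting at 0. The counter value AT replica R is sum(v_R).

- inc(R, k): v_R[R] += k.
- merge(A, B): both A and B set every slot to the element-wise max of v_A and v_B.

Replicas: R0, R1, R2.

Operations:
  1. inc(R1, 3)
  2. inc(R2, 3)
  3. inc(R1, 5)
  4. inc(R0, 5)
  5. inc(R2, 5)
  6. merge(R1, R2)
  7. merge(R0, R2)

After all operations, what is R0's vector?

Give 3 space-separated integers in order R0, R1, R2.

Op 1: inc R1 by 3 -> R1=(0,3,0) value=3
Op 2: inc R2 by 3 -> R2=(0,0,3) value=3
Op 3: inc R1 by 5 -> R1=(0,8,0) value=8
Op 4: inc R0 by 5 -> R0=(5,0,0) value=5
Op 5: inc R2 by 5 -> R2=(0,0,8) value=8
Op 6: merge R1<->R2 -> R1=(0,8,8) R2=(0,8,8)
Op 7: merge R0<->R2 -> R0=(5,8,8) R2=(5,8,8)

Answer: 5 8 8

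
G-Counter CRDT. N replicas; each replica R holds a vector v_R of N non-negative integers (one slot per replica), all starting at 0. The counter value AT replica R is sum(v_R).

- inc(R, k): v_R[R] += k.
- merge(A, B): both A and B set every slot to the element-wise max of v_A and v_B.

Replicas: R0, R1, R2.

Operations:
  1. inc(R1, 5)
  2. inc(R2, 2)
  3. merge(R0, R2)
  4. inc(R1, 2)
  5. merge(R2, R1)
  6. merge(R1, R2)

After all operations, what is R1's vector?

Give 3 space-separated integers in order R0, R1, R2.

Answer: 0 7 2

Derivation:
Op 1: inc R1 by 5 -> R1=(0,5,0) value=5
Op 2: inc R2 by 2 -> R2=(0,0,2) value=2
Op 3: merge R0<->R2 -> R0=(0,0,2) R2=(0,0,2)
Op 4: inc R1 by 2 -> R1=(0,7,0) value=7
Op 5: merge R2<->R1 -> R2=(0,7,2) R1=(0,7,2)
Op 6: merge R1<->R2 -> R1=(0,7,2) R2=(0,7,2)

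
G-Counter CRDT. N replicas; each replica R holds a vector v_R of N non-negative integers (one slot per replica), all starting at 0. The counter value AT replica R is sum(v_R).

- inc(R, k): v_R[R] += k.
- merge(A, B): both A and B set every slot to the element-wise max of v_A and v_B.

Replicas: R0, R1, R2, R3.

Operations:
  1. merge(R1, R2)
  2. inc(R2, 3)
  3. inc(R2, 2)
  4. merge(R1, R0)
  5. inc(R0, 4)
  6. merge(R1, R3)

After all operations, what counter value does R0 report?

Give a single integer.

Answer: 4

Derivation:
Op 1: merge R1<->R2 -> R1=(0,0,0,0) R2=(0,0,0,0)
Op 2: inc R2 by 3 -> R2=(0,0,3,0) value=3
Op 3: inc R2 by 2 -> R2=(0,0,5,0) value=5
Op 4: merge R1<->R0 -> R1=(0,0,0,0) R0=(0,0,0,0)
Op 5: inc R0 by 4 -> R0=(4,0,0,0) value=4
Op 6: merge R1<->R3 -> R1=(0,0,0,0) R3=(0,0,0,0)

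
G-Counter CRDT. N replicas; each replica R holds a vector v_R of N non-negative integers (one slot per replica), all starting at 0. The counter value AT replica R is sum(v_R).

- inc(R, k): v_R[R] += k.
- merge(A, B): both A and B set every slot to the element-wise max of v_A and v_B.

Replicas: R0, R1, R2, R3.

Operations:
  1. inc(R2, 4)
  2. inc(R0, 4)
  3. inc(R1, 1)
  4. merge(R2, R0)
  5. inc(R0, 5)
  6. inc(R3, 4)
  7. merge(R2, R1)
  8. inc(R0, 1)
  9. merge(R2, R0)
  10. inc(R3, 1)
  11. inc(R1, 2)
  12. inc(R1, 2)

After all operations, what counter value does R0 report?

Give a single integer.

Answer: 15

Derivation:
Op 1: inc R2 by 4 -> R2=(0,0,4,0) value=4
Op 2: inc R0 by 4 -> R0=(4,0,0,0) value=4
Op 3: inc R1 by 1 -> R1=(0,1,0,0) value=1
Op 4: merge R2<->R0 -> R2=(4,0,4,0) R0=(4,0,4,0)
Op 5: inc R0 by 5 -> R0=(9,0,4,0) value=13
Op 6: inc R3 by 4 -> R3=(0,0,0,4) value=4
Op 7: merge R2<->R1 -> R2=(4,1,4,0) R1=(4,1,4,0)
Op 8: inc R0 by 1 -> R0=(10,0,4,0) value=14
Op 9: merge R2<->R0 -> R2=(10,1,4,0) R0=(10,1,4,0)
Op 10: inc R3 by 1 -> R3=(0,0,0,5) value=5
Op 11: inc R1 by 2 -> R1=(4,3,4,0) value=11
Op 12: inc R1 by 2 -> R1=(4,5,4,0) value=13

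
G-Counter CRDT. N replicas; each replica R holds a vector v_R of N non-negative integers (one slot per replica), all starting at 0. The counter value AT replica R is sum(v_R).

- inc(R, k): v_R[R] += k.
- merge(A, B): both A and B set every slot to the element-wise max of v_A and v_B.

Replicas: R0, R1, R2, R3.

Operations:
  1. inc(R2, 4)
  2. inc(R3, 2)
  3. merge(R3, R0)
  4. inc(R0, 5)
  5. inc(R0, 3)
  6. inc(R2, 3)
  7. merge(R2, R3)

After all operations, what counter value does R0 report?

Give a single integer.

Answer: 10

Derivation:
Op 1: inc R2 by 4 -> R2=(0,0,4,0) value=4
Op 2: inc R3 by 2 -> R3=(0,0,0,2) value=2
Op 3: merge R3<->R0 -> R3=(0,0,0,2) R0=(0,0,0,2)
Op 4: inc R0 by 5 -> R0=(5,0,0,2) value=7
Op 5: inc R0 by 3 -> R0=(8,0,0,2) value=10
Op 6: inc R2 by 3 -> R2=(0,0,7,0) value=7
Op 7: merge R2<->R3 -> R2=(0,0,7,2) R3=(0,0,7,2)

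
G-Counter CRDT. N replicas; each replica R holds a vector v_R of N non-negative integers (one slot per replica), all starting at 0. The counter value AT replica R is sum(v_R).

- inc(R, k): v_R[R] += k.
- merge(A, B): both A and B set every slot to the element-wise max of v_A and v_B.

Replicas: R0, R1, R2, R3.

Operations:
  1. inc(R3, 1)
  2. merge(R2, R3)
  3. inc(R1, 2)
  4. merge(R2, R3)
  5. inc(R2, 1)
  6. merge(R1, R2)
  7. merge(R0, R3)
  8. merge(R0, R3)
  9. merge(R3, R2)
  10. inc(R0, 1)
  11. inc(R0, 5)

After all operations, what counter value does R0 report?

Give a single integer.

Op 1: inc R3 by 1 -> R3=(0,0,0,1) value=1
Op 2: merge R2<->R3 -> R2=(0,0,0,1) R3=(0,0,0,1)
Op 3: inc R1 by 2 -> R1=(0,2,0,0) value=2
Op 4: merge R2<->R3 -> R2=(0,0,0,1) R3=(0,0,0,1)
Op 5: inc R2 by 1 -> R2=(0,0,1,1) value=2
Op 6: merge R1<->R2 -> R1=(0,2,1,1) R2=(0,2,1,1)
Op 7: merge R0<->R3 -> R0=(0,0,0,1) R3=(0,0,0,1)
Op 8: merge R0<->R3 -> R0=(0,0,0,1) R3=(0,0,0,1)
Op 9: merge R3<->R2 -> R3=(0,2,1,1) R2=(0,2,1,1)
Op 10: inc R0 by 1 -> R0=(1,0,0,1) value=2
Op 11: inc R0 by 5 -> R0=(6,0,0,1) value=7

Answer: 7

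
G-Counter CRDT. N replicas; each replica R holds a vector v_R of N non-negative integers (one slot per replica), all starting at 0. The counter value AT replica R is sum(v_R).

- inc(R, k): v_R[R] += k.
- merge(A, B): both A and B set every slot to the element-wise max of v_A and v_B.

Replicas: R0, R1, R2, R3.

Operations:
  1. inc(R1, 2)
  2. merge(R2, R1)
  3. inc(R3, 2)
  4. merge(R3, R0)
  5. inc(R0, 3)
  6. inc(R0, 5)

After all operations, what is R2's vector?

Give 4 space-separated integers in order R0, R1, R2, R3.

Op 1: inc R1 by 2 -> R1=(0,2,0,0) value=2
Op 2: merge R2<->R1 -> R2=(0,2,0,0) R1=(0,2,0,0)
Op 3: inc R3 by 2 -> R3=(0,0,0,2) value=2
Op 4: merge R3<->R0 -> R3=(0,0,0,2) R0=(0,0,0,2)
Op 5: inc R0 by 3 -> R0=(3,0,0,2) value=5
Op 6: inc R0 by 5 -> R0=(8,0,0,2) value=10

Answer: 0 2 0 0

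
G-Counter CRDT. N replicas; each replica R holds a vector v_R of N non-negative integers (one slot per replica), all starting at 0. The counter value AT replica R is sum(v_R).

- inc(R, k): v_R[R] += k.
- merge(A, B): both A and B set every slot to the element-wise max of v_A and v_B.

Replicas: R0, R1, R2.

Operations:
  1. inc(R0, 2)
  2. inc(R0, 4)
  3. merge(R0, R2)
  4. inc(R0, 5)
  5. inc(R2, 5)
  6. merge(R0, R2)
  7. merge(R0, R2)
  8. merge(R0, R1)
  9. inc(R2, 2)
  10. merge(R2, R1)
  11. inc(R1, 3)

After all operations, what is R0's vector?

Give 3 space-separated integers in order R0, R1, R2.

Answer: 11 0 5

Derivation:
Op 1: inc R0 by 2 -> R0=(2,0,0) value=2
Op 2: inc R0 by 4 -> R0=(6,0,0) value=6
Op 3: merge R0<->R2 -> R0=(6,0,0) R2=(6,0,0)
Op 4: inc R0 by 5 -> R0=(11,0,0) value=11
Op 5: inc R2 by 5 -> R2=(6,0,5) value=11
Op 6: merge R0<->R2 -> R0=(11,0,5) R2=(11,0,5)
Op 7: merge R0<->R2 -> R0=(11,0,5) R2=(11,0,5)
Op 8: merge R0<->R1 -> R0=(11,0,5) R1=(11,0,5)
Op 9: inc R2 by 2 -> R2=(11,0,7) value=18
Op 10: merge R2<->R1 -> R2=(11,0,7) R1=(11,0,7)
Op 11: inc R1 by 3 -> R1=(11,3,7) value=21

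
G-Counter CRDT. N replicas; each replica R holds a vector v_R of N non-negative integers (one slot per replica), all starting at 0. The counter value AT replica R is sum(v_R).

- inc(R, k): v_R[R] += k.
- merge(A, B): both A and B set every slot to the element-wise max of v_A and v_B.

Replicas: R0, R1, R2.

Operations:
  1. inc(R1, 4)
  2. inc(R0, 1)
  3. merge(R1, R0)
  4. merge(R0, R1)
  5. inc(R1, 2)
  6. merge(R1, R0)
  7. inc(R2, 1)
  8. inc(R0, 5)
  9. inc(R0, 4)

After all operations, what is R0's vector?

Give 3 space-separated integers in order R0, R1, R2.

Op 1: inc R1 by 4 -> R1=(0,4,0) value=4
Op 2: inc R0 by 1 -> R0=(1,0,0) value=1
Op 3: merge R1<->R0 -> R1=(1,4,0) R0=(1,4,0)
Op 4: merge R0<->R1 -> R0=(1,4,0) R1=(1,4,0)
Op 5: inc R1 by 2 -> R1=(1,6,0) value=7
Op 6: merge R1<->R0 -> R1=(1,6,0) R0=(1,6,0)
Op 7: inc R2 by 1 -> R2=(0,0,1) value=1
Op 8: inc R0 by 5 -> R0=(6,6,0) value=12
Op 9: inc R0 by 4 -> R0=(10,6,0) value=16

Answer: 10 6 0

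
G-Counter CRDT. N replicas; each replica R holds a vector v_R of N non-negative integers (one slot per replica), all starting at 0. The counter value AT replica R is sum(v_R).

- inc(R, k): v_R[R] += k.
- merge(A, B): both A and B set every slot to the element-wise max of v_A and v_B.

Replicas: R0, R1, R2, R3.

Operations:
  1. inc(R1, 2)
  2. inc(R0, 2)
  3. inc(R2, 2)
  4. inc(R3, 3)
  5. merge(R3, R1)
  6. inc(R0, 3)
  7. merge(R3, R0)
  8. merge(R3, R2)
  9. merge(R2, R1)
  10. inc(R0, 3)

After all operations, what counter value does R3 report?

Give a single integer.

Answer: 12

Derivation:
Op 1: inc R1 by 2 -> R1=(0,2,0,0) value=2
Op 2: inc R0 by 2 -> R0=(2,0,0,0) value=2
Op 3: inc R2 by 2 -> R2=(0,0,2,0) value=2
Op 4: inc R3 by 3 -> R3=(0,0,0,3) value=3
Op 5: merge R3<->R1 -> R3=(0,2,0,3) R1=(0,2,0,3)
Op 6: inc R0 by 3 -> R0=(5,0,0,0) value=5
Op 7: merge R3<->R0 -> R3=(5,2,0,3) R0=(5,2,0,3)
Op 8: merge R3<->R2 -> R3=(5,2,2,3) R2=(5,2,2,3)
Op 9: merge R2<->R1 -> R2=(5,2,2,3) R1=(5,2,2,3)
Op 10: inc R0 by 3 -> R0=(8,2,0,3) value=13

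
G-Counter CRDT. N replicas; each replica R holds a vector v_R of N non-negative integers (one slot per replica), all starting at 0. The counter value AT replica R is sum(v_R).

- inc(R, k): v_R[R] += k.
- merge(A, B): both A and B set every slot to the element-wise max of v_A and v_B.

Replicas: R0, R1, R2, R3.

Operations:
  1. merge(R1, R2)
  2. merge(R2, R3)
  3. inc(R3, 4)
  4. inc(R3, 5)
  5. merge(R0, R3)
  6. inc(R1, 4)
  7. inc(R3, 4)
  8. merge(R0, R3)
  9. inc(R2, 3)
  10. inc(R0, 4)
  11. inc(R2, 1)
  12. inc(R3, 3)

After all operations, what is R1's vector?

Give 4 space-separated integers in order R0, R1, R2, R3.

Answer: 0 4 0 0

Derivation:
Op 1: merge R1<->R2 -> R1=(0,0,0,0) R2=(0,0,0,0)
Op 2: merge R2<->R3 -> R2=(0,0,0,0) R3=(0,0,0,0)
Op 3: inc R3 by 4 -> R3=(0,0,0,4) value=4
Op 4: inc R3 by 5 -> R3=(0,0,0,9) value=9
Op 5: merge R0<->R3 -> R0=(0,0,0,9) R3=(0,0,0,9)
Op 6: inc R1 by 4 -> R1=(0,4,0,0) value=4
Op 7: inc R3 by 4 -> R3=(0,0,0,13) value=13
Op 8: merge R0<->R3 -> R0=(0,0,0,13) R3=(0,0,0,13)
Op 9: inc R2 by 3 -> R2=(0,0,3,0) value=3
Op 10: inc R0 by 4 -> R0=(4,0,0,13) value=17
Op 11: inc R2 by 1 -> R2=(0,0,4,0) value=4
Op 12: inc R3 by 3 -> R3=(0,0,0,16) value=16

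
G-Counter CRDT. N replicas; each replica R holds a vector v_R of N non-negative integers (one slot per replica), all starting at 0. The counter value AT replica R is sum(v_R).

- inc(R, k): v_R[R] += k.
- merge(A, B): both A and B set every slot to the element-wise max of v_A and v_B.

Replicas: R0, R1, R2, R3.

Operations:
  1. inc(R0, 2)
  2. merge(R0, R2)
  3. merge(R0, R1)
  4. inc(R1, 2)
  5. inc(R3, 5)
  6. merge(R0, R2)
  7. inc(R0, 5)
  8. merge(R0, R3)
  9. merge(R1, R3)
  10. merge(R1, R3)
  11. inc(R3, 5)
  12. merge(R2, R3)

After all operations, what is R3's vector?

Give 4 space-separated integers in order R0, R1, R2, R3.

Answer: 7 2 0 10

Derivation:
Op 1: inc R0 by 2 -> R0=(2,0,0,0) value=2
Op 2: merge R0<->R2 -> R0=(2,0,0,0) R2=(2,0,0,0)
Op 3: merge R0<->R1 -> R0=(2,0,0,0) R1=(2,0,0,0)
Op 4: inc R1 by 2 -> R1=(2,2,0,0) value=4
Op 5: inc R3 by 5 -> R3=(0,0,0,5) value=5
Op 6: merge R0<->R2 -> R0=(2,0,0,0) R2=(2,0,0,0)
Op 7: inc R0 by 5 -> R0=(7,0,0,0) value=7
Op 8: merge R0<->R3 -> R0=(7,0,0,5) R3=(7,0,0,5)
Op 9: merge R1<->R3 -> R1=(7,2,0,5) R3=(7,2,0,5)
Op 10: merge R1<->R3 -> R1=(7,2,0,5) R3=(7,2,0,5)
Op 11: inc R3 by 5 -> R3=(7,2,0,10) value=19
Op 12: merge R2<->R3 -> R2=(7,2,0,10) R3=(7,2,0,10)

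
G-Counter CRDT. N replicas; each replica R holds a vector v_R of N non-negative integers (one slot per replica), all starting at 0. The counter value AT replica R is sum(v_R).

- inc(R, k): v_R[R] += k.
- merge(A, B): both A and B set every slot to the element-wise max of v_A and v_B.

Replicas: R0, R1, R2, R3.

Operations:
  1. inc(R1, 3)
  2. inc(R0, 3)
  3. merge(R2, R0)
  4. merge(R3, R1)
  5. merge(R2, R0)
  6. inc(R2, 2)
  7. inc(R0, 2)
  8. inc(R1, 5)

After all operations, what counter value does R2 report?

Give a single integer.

Answer: 5

Derivation:
Op 1: inc R1 by 3 -> R1=(0,3,0,0) value=3
Op 2: inc R0 by 3 -> R0=(3,0,0,0) value=3
Op 3: merge R2<->R0 -> R2=(3,0,0,0) R0=(3,0,0,0)
Op 4: merge R3<->R1 -> R3=(0,3,0,0) R1=(0,3,0,0)
Op 5: merge R2<->R0 -> R2=(3,0,0,0) R0=(3,0,0,0)
Op 6: inc R2 by 2 -> R2=(3,0,2,0) value=5
Op 7: inc R0 by 2 -> R0=(5,0,0,0) value=5
Op 8: inc R1 by 5 -> R1=(0,8,0,0) value=8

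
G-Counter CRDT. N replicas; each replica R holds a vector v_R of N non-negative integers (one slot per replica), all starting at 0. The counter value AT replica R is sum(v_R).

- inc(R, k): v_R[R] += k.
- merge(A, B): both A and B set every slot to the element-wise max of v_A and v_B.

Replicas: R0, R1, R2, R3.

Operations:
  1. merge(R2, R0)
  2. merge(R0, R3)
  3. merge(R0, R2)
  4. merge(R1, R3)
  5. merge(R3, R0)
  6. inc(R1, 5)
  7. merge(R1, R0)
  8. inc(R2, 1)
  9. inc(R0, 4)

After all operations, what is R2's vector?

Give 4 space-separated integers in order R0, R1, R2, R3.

Answer: 0 0 1 0

Derivation:
Op 1: merge R2<->R0 -> R2=(0,0,0,0) R0=(0,0,0,0)
Op 2: merge R0<->R3 -> R0=(0,0,0,0) R3=(0,0,0,0)
Op 3: merge R0<->R2 -> R0=(0,0,0,0) R2=(0,0,0,0)
Op 4: merge R1<->R3 -> R1=(0,0,0,0) R3=(0,0,0,0)
Op 5: merge R3<->R0 -> R3=(0,0,0,0) R0=(0,0,0,0)
Op 6: inc R1 by 5 -> R1=(0,5,0,0) value=5
Op 7: merge R1<->R0 -> R1=(0,5,0,0) R0=(0,5,0,0)
Op 8: inc R2 by 1 -> R2=(0,0,1,0) value=1
Op 9: inc R0 by 4 -> R0=(4,5,0,0) value=9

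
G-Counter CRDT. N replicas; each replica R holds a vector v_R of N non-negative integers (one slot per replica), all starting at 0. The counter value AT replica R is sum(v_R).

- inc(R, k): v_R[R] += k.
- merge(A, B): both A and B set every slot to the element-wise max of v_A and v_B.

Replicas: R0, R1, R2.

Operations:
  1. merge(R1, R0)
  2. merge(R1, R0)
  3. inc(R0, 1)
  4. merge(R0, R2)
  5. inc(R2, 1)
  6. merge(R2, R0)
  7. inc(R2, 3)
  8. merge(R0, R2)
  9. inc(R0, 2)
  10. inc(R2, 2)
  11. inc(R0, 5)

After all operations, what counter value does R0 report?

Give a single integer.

Op 1: merge R1<->R0 -> R1=(0,0,0) R0=(0,0,0)
Op 2: merge R1<->R0 -> R1=(0,0,0) R0=(0,0,0)
Op 3: inc R0 by 1 -> R0=(1,0,0) value=1
Op 4: merge R0<->R2 -> R0=(1,0,0) R2=(1,0,0)
Op 5: inc R2 by 1 -> R2=(1,0,1) value=2
Op 6: merge R2<->R0 -> R2=(1,0,1) R0=(1,0,1)
Op 7: inc R2 by 3 -> R2=(1,0,4) value=5
Op 8: merge R0<->R2 -> R0=(1,0,4) R2=(1,0,4)
Op 9: inc R0 by 2 -> R0=(3,0,4) value=7
Op 10: inc R2 by 2 -> R2=(1,0,6) value=7
Op 11: inc R0 by 5 -> R0=(8,0,4) value=12

Answer: 12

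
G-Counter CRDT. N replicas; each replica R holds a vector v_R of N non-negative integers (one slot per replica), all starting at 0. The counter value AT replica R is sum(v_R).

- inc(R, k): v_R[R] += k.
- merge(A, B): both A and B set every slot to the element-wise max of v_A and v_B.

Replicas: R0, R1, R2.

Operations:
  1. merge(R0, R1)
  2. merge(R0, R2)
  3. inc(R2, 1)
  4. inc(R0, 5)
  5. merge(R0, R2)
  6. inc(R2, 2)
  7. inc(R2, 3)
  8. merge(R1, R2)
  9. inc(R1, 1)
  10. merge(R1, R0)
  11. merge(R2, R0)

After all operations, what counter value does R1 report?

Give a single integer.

Op 1: merge R0<->R1 -> R0=(0,0,0) R1=(0,0,0)
Op 2: merge R0<->R2 -> R0=(0,0,0) R2=(0,0,0)
Op 3: inc R2 by 1 -> R2=(0,0,1) value=1
Op 4: inc R0 by 5 -> R0=(5,0,0) value=5
Op 5: merge R0<->R2 -> R0=(5,0,1) R2=(5,0,1)
Op 6: inc R2 by 2 -> R2=(5,0,3) value=8
Op 7: inc R2 by 3 -> R2=(5,0,6) value=11
Op 8: merge R1<->R2 -> R1=(5,0,6) R2=(5,0,6)
Op 9: inc R1 by 1 -> R1=(5,1,6) value=12
Op 10: merge R1<->R0 -> R1=(5,1,6) R0=(5,1,6)
Op 11: merge R2<->R0 -> R2=(5,1,6) R0=(5,1,6)

Answer: 12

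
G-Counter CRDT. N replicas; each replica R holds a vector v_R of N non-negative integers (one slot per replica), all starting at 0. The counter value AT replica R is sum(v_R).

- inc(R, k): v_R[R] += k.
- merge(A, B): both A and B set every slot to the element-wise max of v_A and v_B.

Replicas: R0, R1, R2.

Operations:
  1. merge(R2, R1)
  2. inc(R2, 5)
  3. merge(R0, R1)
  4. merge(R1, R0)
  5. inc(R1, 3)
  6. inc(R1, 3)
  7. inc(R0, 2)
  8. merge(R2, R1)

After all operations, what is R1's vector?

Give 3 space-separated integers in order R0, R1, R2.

Answer: 0 6 5

Derivation:
Op 1: merge R2<->R1 -> R2=(0,0,0) R1=(0,0,0)
Op 2: inc R2 by 5 -> R2=(0,0,5) value=5
Op 3: merge R0<->R1 -> R0=(0,0,0) R1=(0,0,0)
Op 4: merge R1<->R0 -> R1=(0,0,0) R0=(0,0,0)
Op 5: inc R1 by 3 -> R1=(0,3,0) value=3
Op 6: inc R1 by 3 -> R1=(0,6,0) value=6
Op 7: inc R0 by 2 -> R0=(2,0,0) value=2
Op 8: merge R2<->R1 -> R2=(0,6,5) R1=(0,6,5)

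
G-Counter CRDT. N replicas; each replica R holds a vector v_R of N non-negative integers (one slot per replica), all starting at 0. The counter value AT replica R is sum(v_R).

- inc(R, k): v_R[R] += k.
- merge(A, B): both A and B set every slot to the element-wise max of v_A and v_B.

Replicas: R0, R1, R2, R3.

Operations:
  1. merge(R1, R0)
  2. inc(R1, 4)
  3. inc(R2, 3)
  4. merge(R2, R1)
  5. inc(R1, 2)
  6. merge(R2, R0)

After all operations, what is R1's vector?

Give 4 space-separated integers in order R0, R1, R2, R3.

Op 1: merge R1<->R0 -> R1=(0,0,0,0) R0=(0,0,0,0)
Op 2: inc R1 by 4 -> R1=(0,4,0,0) value=4
Op 3: inc R2 by 3 -> R2=(0,0,3,0) value=3
Op 4: merge R2<->R1 -> R2=(0,4,3,0) R1=(0,4,3,0)
Op 5: inc R1 by 2 -> R1=(0,6,3,0) value=9
Op 6: merge R2<->R0 -> R2=(0,4,3,0) R0=(0,4,3,0)

Answer: 0 6 3 0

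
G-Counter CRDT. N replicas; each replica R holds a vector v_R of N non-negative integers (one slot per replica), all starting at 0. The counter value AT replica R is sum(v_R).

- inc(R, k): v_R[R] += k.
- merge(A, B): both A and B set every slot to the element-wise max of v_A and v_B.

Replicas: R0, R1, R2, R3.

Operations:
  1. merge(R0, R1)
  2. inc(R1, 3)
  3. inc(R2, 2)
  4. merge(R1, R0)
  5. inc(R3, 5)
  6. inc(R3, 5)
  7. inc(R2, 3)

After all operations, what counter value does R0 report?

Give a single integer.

Answer: 3

Derivation:
Op 1: merge R0<->R1 -> R0=(0,0,0,0) R1=(0,0,0,0)
Op 2: inc R1 by 3 -> R1=(0,3,0,0) value=3
Op 3: inc R2 by 2 -> R2=(0,0,2,0) value=2
Op 4: merge R1<->R0 -> R1=(0,3,0,0) R0=(0,3,0,0)
Op 5: inc R3 by 5 -> R3=(0,0,0,5) value=5
Op 6: inc R3 by 5 -> R3=(0,0,0,10) value=10
Op 7: inc R2 by 3 -> R2=(0,0,5,0) value=5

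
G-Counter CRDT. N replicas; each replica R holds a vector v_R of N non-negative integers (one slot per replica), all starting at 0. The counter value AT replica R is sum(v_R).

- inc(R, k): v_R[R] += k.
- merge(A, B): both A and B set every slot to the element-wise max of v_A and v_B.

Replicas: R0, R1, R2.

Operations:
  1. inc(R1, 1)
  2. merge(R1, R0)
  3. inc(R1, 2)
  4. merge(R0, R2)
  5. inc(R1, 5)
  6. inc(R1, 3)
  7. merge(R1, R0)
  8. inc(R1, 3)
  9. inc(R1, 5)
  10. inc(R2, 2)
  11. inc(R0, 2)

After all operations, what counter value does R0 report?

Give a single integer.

Op 1: inc R1 by 1 -> R1=(0,1,0) value=1
Op 2: merge R1<->R0 -> R1=(0,1,0) R0=(0,1,0)
Op 3: inc R1 by 2 -> R1=(0,3,0) value=3
Op 4: merge R0<->R2 -> R0=(0,1,0) R2=(0,1,0)
Op 5: inc R1 by 5 -> R1=(0,8,0) value=8
Op 6: inc R1 by 3 -> R1=(0,11,0) value=11
Op 7: merge R1<->R0 -> R1=(0,11,0) R0=(0,11,0)
Op 8: inc R1 by 3 -> R1=(0,14,0) value=14
Op 9: inc R1 by 5 -> R1=(0,19,0) value=19
Op 10: inc R2 by 2 -> R2=(0,1,2) value=3
Op 11: inc R0 by 2 -> R0=(2,11,0) value=13

Answer: 13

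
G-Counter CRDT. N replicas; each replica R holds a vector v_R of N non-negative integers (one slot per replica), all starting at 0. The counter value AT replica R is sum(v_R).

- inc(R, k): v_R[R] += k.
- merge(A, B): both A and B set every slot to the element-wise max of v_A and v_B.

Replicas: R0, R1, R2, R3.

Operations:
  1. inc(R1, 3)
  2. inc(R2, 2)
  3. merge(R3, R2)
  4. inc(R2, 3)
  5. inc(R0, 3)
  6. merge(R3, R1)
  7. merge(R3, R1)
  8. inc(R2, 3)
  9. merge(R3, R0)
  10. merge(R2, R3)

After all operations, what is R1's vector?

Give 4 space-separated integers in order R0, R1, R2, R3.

Answer: 0 3 2 0

Derivation:
Op 1: inc R1 by 3 -> R1=(0,3,0,0) value=3
Op 2: inc R2 by 2 -> R2=(0,0,2,0) value=2
Op 3: merge R3<->R2 -> R3=(0,0,2,0) R2=(0,0,2,0)
Op 4: inc R2 by 3 -> R2=(0,0,5,0) value=5
Op 5: inc R0 by 3 -> R0=(3,0,0,0) value=3
Op 6: merge R3<->R1 -> R3=(0,3,2,0) R1=(0,3,2,0)
Op 7: merge R3<->R1 -> R3=(0,3,2,0) R1=(0,3,2,0)
Op 8: inc R2 by 3 -> R2=(0,0,8,0) value=8
Op 9: merge R3<->R0 -> R3=(3,3,2,0) R0=(3,3,2,0)
Op 10: merge R2<->R3 -> R2=(3,3,8,0) R3=(3,3,8,0)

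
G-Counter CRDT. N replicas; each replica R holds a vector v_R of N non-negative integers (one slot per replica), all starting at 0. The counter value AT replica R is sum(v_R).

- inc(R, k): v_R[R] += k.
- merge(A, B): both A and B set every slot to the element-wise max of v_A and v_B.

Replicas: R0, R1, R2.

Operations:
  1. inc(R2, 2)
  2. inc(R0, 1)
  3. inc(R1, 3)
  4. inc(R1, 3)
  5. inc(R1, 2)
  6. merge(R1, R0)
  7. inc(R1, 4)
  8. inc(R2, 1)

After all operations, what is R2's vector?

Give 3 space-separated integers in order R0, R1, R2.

Answer: 0 0 3

Derivation:
Op 1: inc R2 by 2 -> R2=(0,0,2) value=2
Op 2: inc R0 by 1 -> R0=(1,0,0) value=1
Op 3: inc R1 by 3 -> R1=(0,3,0) value=3
Op 4: inc R1 by 3 -> R1=(0,6,0) value=6
Op 5: inc R1 by 2 -> R1=(0,8,0) value=8
Op 6: merge R1<->R0 -> R1=(1,8,0) R0=(1,8,0)
Op 7: inc R1 by 4 -> R1=(1,12,0) value=13
Op 8: inc R2 by 1 -> R2=(0,0,3) value=3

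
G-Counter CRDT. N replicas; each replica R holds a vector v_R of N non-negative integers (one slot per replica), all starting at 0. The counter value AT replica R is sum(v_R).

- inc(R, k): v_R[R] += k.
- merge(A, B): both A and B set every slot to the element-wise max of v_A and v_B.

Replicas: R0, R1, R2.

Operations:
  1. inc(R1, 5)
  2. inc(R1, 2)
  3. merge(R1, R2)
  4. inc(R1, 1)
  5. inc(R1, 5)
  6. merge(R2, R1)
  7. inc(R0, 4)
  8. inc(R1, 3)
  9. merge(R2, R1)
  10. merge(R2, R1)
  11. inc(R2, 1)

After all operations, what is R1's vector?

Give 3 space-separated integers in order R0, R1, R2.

Op 1: inc R1 by 5 -> R1=(0,5,0) value=5
Op 2: inc R1 by 2 -> R1=(0,7,0) value=7
Op 3: merge R1<->R2 -> R1=(0,7,0) R2=(0,7,0)
Op 4: inc R1 by 1 -> R1=(0,8,0) value=8
Op 5: inc R1 by 5 -> R1=(0,13,0) value=13
Op 6: merge R2<->R1 -> R2=(0,13,0) R1=(0,13,0)
Op 7: inc R0 by 4 -> R0=(4,0,0) value=4
Op 8: inc R1 by 3 -> R1=(0,16,0) value=16
Op 9: merge R2<->R1 -> R2=(0,16,0) R1=(0,16,0)
Op 10: merge R2<->R1 -> R2=(0,16,0) R1=(0,16,0)
Op 11: inc R2 by 1 -> R2=(0,16,1) value=17

Answer: 0 16 0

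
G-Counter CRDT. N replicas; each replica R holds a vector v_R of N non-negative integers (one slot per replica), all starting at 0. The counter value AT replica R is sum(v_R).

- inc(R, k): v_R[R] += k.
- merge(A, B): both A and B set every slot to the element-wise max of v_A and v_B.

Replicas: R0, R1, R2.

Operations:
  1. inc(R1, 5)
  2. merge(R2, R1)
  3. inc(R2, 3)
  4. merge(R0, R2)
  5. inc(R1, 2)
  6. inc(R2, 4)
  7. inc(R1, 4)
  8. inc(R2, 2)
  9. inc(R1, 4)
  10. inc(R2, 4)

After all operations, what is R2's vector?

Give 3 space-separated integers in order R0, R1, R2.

Answer: 0 5 13

Derivation:
Op 1: inc R1 by 5 -> R1=(0,5,0) value=5
Op 2: merge R2<->R1 -> R2=(0,5,0) R1=(0,5,0)
Op 3: inc R2 by 3 -> R2=(0,5,3) value=8
Op 4: merge R0<->R2 -> R0=(0,5,3) R2=(0,5,3)
Op 5: inc R1 by 2 -> R1=(0,7,0) value=7
Op 6: inc R2 by 4 -> R2=(0,5,7) value=12
Op 7: inc R1 by 4 -> R1=(0,11,0) value=11
Op 8: inc R2 by 2 -> R2=(0,5,9) value=14
Op 9: inc R1 by 4 -> R1=(0,15,0) value=15
Op 10: inc R2 by 4 -> R2=(0,5,13) value=18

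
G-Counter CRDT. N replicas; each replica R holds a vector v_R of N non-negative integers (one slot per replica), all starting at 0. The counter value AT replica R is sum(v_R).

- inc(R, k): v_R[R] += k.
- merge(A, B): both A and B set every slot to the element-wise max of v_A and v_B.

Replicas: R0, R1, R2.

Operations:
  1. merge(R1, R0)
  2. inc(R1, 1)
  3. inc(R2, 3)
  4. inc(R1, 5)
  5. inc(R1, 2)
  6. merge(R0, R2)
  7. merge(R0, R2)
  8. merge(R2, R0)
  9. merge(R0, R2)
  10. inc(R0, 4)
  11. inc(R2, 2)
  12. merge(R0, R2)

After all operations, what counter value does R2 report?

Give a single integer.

Answer: 9

Derivation:
Op 1: merge R1<->R0 -> R1=(0,0,0) R0=(0,0,0)
Op 2: inc R1 by 1 -> R1=(0,1,0) value=1
Op 3: inc R2 by 3 -> R2=(0,0,3) value=3
Op 4: inc R1 by 5 -> R1=(0,6,0) value=6
Op 5: inc R1 by 2 -> R1=(0,8,0) value=8
Op 6: merge R0<->R2 -> R0=(0,0,3) R2=(0,0,3)
Op 7: merge R0<->R2 -> R0=(0,0,3) R2=(0,0,3)
Op 8: merge R2<->R0 -> R2=(0,0,3) R0=(0,0,3)
Op 9: merge R0<->R2 -> R0=(0,0,3) R2=(0,0,3)
Op 10: inc R0 by 4 -> R0=(4,0,3) value=7
Op 11: inc R2 by 2 -> R2=(0,0,5) value=5
Op 12: merge R0<->R2 -> R0=(4,0,5) R2=(4,0,5)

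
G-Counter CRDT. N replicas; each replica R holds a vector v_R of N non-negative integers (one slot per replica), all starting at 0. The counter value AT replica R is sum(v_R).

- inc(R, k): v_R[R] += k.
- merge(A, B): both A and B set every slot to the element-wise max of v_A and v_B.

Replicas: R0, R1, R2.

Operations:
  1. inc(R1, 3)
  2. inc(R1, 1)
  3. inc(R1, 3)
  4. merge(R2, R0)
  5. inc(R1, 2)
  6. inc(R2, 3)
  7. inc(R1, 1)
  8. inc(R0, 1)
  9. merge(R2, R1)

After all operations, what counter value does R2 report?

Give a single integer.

Op 1: inc R1 by 3 -> R1=(0,3,0) value=3
Op 2: inc R1 by 1 -> R1=(0,4,0) value=4
Op 3: inc R1 by 3 -> R1=(0,7,0) value=7
Op 4: merge R2<->R0 -> R2=(0,0,0) R0=(0,0,0)
Op 5: inc R1 by 2 -> R1=(0,9,0) value=9
Op 6: inc R2 by 3 -> R2=(0,0,3) value=3
Op 7: inc R1 by 1 -> R1=(0,10,0) value=10
Op 8: inc R0 by 1 -> R0=(1,0,0) value=1
Op 9: merge R2<->R1 -> R2=(0,10,3) R1=(0,10,3)

Answer: 13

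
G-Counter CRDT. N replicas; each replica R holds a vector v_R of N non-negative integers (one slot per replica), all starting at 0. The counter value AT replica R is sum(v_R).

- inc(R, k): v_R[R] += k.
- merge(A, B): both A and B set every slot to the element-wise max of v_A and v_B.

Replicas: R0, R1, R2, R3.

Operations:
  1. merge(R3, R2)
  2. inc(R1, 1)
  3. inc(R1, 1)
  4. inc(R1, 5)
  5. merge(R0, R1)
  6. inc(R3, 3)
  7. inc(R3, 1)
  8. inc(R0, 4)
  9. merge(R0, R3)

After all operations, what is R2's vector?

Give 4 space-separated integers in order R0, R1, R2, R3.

Op 1: merge R3<->R2 -> R3=(0,0,0,0) R2=(0,0,0,0)
Op 2: inc R1 by 1 -> R1=(0,1,0,0) value=1
Op 3: inc R1 by 1 -> R1=(0,2,0,0) value=2
Op 4: inc R1 by 5 -> R1=(0,7,0,0) value=7
Op 5: merge R0<->R1 -> R0=(0,7,0,0) R1=(0,7,0,0)
Op 6: inc R3 by 3 -> R3=(0,0,0,3) value=3
Op 7: inc R3 by 1 -> R3=(0,0,0,4) value=4
Op 8: inc R0 by 4 -> R0=(4,7,0,0) value=11
Op 9: merge R0<->R3 -> R0=(4,7,0,4) R3=(4,7,0,4)

Answer: 0 0 0 0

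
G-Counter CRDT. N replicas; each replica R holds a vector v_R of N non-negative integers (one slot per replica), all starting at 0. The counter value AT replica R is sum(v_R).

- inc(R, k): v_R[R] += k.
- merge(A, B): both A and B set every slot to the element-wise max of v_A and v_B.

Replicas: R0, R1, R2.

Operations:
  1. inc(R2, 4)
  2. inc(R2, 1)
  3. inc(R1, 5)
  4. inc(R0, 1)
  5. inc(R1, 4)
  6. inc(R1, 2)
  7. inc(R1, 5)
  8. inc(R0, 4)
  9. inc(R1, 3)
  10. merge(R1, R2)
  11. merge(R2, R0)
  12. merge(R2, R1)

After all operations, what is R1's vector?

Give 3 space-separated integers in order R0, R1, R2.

Answer: 5 19 5

Derivation:
Op 1: inc R2 by 4 -> R2=(0,0,4) value=4
Op 2: inc R2 by 1 -> R2=(0,0,5) value=5
Op 3: inc R1 by 5 -> R1=(0,5,0) value=5
Op 4: inc R0 by 1 -> R0=(1,0,0) value=1
Op 5: inc R1 by 4 -> R1=(0,9,0) value=9
Op 6: inc R1 by 2 -> R1=(0,11,0) value=11
Op 7: inc R1 by 5 -> R1=(0,16,0) value=16
Op 8: inc R0 by 4 -> R0=(5,0,0) value=5
Op 9: inc R1 by 3 -> R1=(0,19,0) value=19
Op 10: merge R1<->R2 -> R1=(0,19,5) R2=(0,19,5)
Op 11: merge R2<->R0 -> R2=(5,19,5) R0=(5,19,5)
Op 12: merge R2<->R1 -> R2=(5,19,5) R1=(5,19,5)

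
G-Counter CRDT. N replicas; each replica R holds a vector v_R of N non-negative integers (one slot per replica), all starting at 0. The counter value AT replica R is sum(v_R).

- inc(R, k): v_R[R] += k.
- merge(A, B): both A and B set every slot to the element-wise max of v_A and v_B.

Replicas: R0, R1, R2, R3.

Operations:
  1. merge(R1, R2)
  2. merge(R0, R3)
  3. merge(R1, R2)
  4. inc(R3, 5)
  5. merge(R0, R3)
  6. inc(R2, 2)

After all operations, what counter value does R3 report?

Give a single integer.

Op 1: merge R1<->R2 -> R1=(0,0,0,0) R2=(0,0,0,0)
Op 2: merge R0<->R3 -> R0=(0,0,0,0) R3=(0,0,0,0)
Op 3: merge R1<->R2 -> R1=(0,0,0,0) R2=(0,0,0,0)
Op 4: inc R3 by 5 -> R3=(0,0,0,5) value=5
Op 5: merge R0<->R3 -> R0=(0,0,0,5) R3=(0,0,0,5)
Op 6: inc R2 by 2 -> R2=(0,0,2,0) value=2

Answer: 5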